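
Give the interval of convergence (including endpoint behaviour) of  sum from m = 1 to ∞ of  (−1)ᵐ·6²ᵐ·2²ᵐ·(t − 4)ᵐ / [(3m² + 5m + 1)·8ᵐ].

[71/18, 73/18]

Apply the ratio test: |a_{m+1}| / |a_m| = [(3m² + 5m + 1)/(3(m+1)² + 5(m+1) + 1)] · 36·4/8, which tends to 18 as m → ∞.
Convergence for |t − 4| · 18 < 1, i.e. |t − 4| < 1/18. So R = 1/18.
Endpoint t = 73/18: absolute convergence follows by limit comparison with Σ 1/m².
At t = 71/18: the series is dominated by a constant times Σ 1/m², which converges (p = 2 > 1).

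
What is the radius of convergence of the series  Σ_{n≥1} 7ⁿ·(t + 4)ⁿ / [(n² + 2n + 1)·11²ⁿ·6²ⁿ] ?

By the ratio test, |a_{n+1}/a_n| = [(n² + 2n + 1)/((n+1)² + 2(n+1) + 1)] · 7/(121·36) → 7/4356.
The series converges when 7/4356 · |t + 4| < 1, giving R = 4356/7.

R = 4356/7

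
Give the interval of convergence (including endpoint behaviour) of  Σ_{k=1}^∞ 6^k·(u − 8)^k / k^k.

By the Cauchy root test, |a_k|^(1/k) = 6/k → 0.
Since the k-th root of |a_k| tends to 0, the series converges for all real u; R = ∞.

(−∞, ∞)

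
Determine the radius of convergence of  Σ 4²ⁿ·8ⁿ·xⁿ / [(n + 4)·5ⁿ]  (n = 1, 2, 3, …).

R = 5/128

Apply the ratio test: |a_{n+1}| / |a_n| = [(n + 4)/((n+1) + 4)] · 16·8/5, which tends to 128/5 as n → ∞.
Hence the series converges for |x| < 1/(128/5) = 5/128, so the radius of convergence is 5/128.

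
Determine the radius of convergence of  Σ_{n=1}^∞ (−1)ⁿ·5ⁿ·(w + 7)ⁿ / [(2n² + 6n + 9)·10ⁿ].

Ratio test: |a_{n+1}/a_n| = [(2n² + 6n + 9)/(2(n+1)² + 6(n+1) + 9)] · 5/10 → 1/2 as n → ∞.
Convergence for |w + 7| · 1/2 < 1, i.e. |w + 7| < 2. So R = 2.

R = 2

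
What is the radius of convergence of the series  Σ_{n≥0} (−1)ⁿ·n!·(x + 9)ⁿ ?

R = 0

By the ratio test, |a_{n+1}/a_n| = (n+1) → ∞.
The terms grow without bound for any (x + 9) ≠ 0, so R = 0 (convergence only at x = -9).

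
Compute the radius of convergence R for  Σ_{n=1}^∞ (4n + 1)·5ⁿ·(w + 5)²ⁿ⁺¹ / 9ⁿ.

R = 3√5/5

Apply the ratio test: |a_{n+1}| / |a_n| = [(4(n+1) + 1)/(4n + 1)] · 5/9, which tends to 5/9 as n → ∞.
Writing y = (w + 5)², the series in y has radius 9/5, so |w + 5| < √(9/5) and R = 3√5/5.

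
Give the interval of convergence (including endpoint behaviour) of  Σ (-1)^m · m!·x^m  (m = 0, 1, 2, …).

{0}

Apply the ratio test: |a_{m+1}| / |a_m| = (m+1), which tends to ∞ as m → ∞.
Since the ratio → ∞, the series diverges for every x ≠ 0, and R = 0.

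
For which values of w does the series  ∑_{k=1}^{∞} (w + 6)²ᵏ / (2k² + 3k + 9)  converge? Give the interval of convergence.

[-7, -5]

Apply the ratio test: |a_{k+1}| / |a_k| = (2k² + 3k + 9)/(2(k+1)² + 3(k+1) + 9), which tends to 1 as k → ∞.
Successive powers of (w + 6) differ by 2, so the series converges when |w + 6|² · 1 < 1, i.e. |w + 6| < √(1) = 1. So R = 1.
Endpoint w = -5: the series is dominated by a constant times Σ 1/k², which converges (p = 2 > 1).
Endpoint w = -7: absolute convergence follows by limit comparison with Σ 1/k².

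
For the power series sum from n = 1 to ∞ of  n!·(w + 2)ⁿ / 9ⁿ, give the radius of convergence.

R = 0

Apply the ratio test: |a_{n+1}| / |a_n| = (n+1) · 1/9, which tends to ∞ as n → ∞.
Since the ratio → ∞, the series diverges for every w ≠ -2, and R = 0.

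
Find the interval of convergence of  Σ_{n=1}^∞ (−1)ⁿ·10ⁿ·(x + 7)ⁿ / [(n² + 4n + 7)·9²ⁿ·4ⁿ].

The ratio of consecutive coefficients is [(n² + 4n + 7)/((n+1)² + 4(n+1) + 7)] · 10/(81·4) → 5/162.
The series converges when 5/162 · |x + 7| < 1, giving R = 162/5.
Endpoint x = 127/5: absolute convergence follows by limit comparison with Σ 1/n².
Check x = -197/5: the terms are on the order of 1/n², so the series converges absolutely by comparison with the p-series (p = 2 > 1).

[-197/5, 127/5]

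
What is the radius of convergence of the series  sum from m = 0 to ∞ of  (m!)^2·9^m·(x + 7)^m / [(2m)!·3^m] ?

R = 4/3

The ratio of consecutive coefficients is (m+1)²/[(2m+1)·(2m+2)] · 9/3 → 3/4.
Convergence for |x + 7| · 3/4 < 1, i.e. |x + 7| < 4/3. So R = 4/3.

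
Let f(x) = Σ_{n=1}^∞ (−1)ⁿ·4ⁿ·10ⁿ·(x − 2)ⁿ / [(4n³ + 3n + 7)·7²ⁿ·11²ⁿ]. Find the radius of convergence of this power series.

R = 5929/40

Ratio test: |a_{n+1}/a_n| = [(4n³ + 3n + 7)/(4(n+1)³ + 3(n+1) + 7)] · 4·10/(49·121) → 40/5929 as n → ∞.
The series converges when 40/5929 · |x − 2| < 1, giving R = 5929/40.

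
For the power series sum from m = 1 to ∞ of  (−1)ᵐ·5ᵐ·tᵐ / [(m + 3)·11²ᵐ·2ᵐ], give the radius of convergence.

By the ratio test, |a_{m+1}/a_m| = [(m + 3)/((m+1) + 3)] · 5/(121·2) → 5/242.
Hence the series converges for |t| < 1/(5/242) = 242/5, so the radius of convergence is 242/5.

R = 242/5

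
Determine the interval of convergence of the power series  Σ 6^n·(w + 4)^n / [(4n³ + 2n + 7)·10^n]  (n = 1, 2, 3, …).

Ratio test: |a_{n+1}/a_n| = [(4n³ + 2n + 7)/(4(n+1)³ + 2(n+1) + 7)] · 6/10 → 3/5 as n → ∞.
Thus R = 1/(3/5) = 5/3.
Check w = -7/3: the terms are on the order of 1/n³, so the series converges absolutely by comparison with the p-series (p = 3 > 1).
Endpoint w = -17/3: absolute convergence follows by limit comparison with Σ 1/n³.

[-17/3, -7/3]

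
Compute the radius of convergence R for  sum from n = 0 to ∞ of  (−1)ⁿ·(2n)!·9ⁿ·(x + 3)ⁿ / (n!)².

R = 1/36

Ratio test: |a_{n+1}/a_n| = (2n+1)·(2n+2)/(n+1)² · 9 → 36 as n → ∞.
Thus R = 1/(36) = 1/36.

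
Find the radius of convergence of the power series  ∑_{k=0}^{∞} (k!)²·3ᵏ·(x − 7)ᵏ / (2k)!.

R = 4/3

The ratio of consecutive coefficients is (k+1)²/[(2k+1)·(2k+2)] · 3 → 3/4.
Convergence for |x − 7| · 3/4 < 1, i.e. |x − 7| < 4/3. So R = 4/3.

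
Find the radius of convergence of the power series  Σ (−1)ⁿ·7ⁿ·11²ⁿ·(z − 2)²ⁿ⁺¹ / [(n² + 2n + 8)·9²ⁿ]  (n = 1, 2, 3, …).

Ratio test: |a_{n+1}/a_n| = [(n² + 2n + 8)/((n+1)² + 2(n+1) + 8)] · 7·121/81 → 847/81 as n → ∞.
Since the exponent of (z − 2) increases by 2 each term, convergence requires |z − 2|² < 81/847, hence R = 9√7/77.

R = 9√7/77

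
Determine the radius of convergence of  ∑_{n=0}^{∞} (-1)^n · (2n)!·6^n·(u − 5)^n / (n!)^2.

R = 1/24

Apply the ratio test: |a_{n+1}| / |a_n| = (2n+1)·(2n+2)/(n+1)² · 6, which tends to 24 as n → ∞.
The series converges when 24 · |u − 5| < 1, giving R = 1/24.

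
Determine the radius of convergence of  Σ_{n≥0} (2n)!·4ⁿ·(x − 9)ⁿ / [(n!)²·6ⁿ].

R = 3/8

Ratio test: |a_{n+1}/a_n| = (2n+1)·(2n+2)/(n+1)² · 4/6 → 8/3 as n → ∞.
Hence the series converges for |x − 9| < 1/(8/3) = 3/8, so the radius of convergence is 3/8.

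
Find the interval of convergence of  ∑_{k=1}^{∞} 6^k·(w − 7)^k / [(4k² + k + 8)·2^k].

The ratio of consecutive coefficients is [(4k² + k + 8)/(4(k+1)² + (k+1) + 8)] · 6/2 → 3.
Thus R = 1/(3) = 1/3.
Endpoint w = 22/3: the series is dominated by a constant times Σ 1/k², which converges (p = 2 > 1).
When w = 20/3, absolute convergence follows by limit comparison with Σ 1/k².

[20/3, 22/3]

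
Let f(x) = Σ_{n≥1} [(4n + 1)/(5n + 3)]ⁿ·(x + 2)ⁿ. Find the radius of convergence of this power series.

By the Cauchy root test, |a_n|^(1/n) = (4n + 1)/(5n + 3) → 4/5.
Thus R = 1/(4/5) = 5/4.

R = 5/4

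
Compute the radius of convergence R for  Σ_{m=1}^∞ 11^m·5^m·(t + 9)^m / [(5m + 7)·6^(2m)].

The ratio of consecutive coefficients is [(5m + 7)/(5(m+1) + 7)] · 11·5/36 → 55/36.
Convergence for |t + 9| · 55/36 < 1, i.e. |t + 9| < 36/55. So R = 36/55.

R = 36/55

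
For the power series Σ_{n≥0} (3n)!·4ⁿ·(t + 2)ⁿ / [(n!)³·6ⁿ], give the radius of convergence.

R = 1/18

Ratio test: |a_{n+1}/a_n| = (3n+1)·(3n+2)·(3n+3)/(n+1)³ · 4/6 → 18 as n → ∞.
The series converges when 18 · |t + 2| < 1, giving R = 1/18.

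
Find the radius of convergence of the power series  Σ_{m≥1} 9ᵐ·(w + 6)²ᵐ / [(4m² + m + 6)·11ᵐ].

R = √11/3

The ratio of consecutive coefficients is [(4m² + m + 6)/(4(m+1)² + (m+1) + 6)] · 9/11 → 9/11.
Successive powers of (w + 6) differ by 2, so the series converges when |w + 6|² · 9/11 < 1, i.e. |w + 6| < √(11/9). So R = √11/3.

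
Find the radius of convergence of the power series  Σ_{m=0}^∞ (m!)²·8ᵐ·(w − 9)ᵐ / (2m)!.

The ratio of consecutive coefficients is (m+1)²/[(2m+1)·(2m+2)] · 8 → 2.
Thus R = 1/(2) = 1/2.

R = 1/2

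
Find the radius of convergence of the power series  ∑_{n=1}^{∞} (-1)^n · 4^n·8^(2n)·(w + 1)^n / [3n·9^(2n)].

R = 81/256

Apply the ratio test: |a_{n+1}| / |a_n| = [3n/3(n+1)] · 4·64/81, which tends to 256/81 as n → ∞.
Convergence for |w + 1| · 256/81 < 1, i.e. |w + 1| < 81/256. So R = 81/256.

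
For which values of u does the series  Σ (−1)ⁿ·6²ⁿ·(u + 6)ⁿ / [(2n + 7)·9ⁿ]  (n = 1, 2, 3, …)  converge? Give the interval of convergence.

Ratio test: |a_{n+1}/a_n| = [(2n + 7)/(2(n+1) + 7)] · 36/9 → 4 as n → ∞.
Thus R = 1/(4) = 1/4.
Check u = -23/4: convergence follows from the alternating series test (terms decrease monotonically to 0).
Check u = -25/4: comparison with the harmonic series Σ 1/n shows the series diverges.

(-25/4, -23/4]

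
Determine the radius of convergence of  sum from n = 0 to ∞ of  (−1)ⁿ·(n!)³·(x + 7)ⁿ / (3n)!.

R = 27

Ratio test: |a_{n+1}/a_n| = (n+1)³/[(3n+1)·(3n+2)·(3n+3)] → 1/27 as n → ∞.
Convergence for |x + 7| · 1/27 < 1, i.e. |x + 7| < 27. So R = 27.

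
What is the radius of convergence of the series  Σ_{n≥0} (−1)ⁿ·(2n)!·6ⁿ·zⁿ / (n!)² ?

Apply the ratio test: |a_{n+1}| / |a_n| = (2n+1)·(2n+2)/(n+1)² · 6, which tends to 24 as n → ∞.
Thus R = 1/(24) = 1/24.

R = 1/24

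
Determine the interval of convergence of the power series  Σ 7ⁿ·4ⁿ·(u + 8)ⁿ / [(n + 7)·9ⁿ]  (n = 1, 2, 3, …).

Apply the ratio test: |a_{n+1}| / |a_n| = [(n + 7)/((n+1) + 7)] · 7·4/9, which tends to 28/9 as n → ∞.
The series converges when 28/9 · |u + 8| < 1, giving R = 9/28.
Endpoint u = -215/28: the terms behave like c/n; limit comparison with the harmonic series gives divergence.
When u = -233/28, the terms alternate in sign and decrease monotonically to 0 in absolute value (size ~ c/n), so the alternating series test gives convergence.

[-233/28, -215/28)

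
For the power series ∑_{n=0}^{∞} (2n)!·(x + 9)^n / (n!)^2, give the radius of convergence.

Apply the ratio test: |a_{n+1}| / |a_n| = (2n+1)·(2n+2)/(n+1)², which tends to 4 as n → ∞.
Thus R = 1/(4) = 1/4.

R = 1/4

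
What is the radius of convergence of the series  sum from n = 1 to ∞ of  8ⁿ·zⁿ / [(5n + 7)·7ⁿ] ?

R = 7/8

The ratio of consecutive coefficients is [(5n + 7)/(5(n+1) + 7)] · 8/7 → 8/7.
Convergence for |z| · 8/7 < 1, i.e. |z| < 7/8. So R = 7/8.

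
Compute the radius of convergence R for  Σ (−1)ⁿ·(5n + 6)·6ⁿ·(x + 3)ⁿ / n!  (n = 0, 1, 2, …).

Apply the ratio test: |a_{n+1}| / |a_n| = (5(n+1) + 6)/(5n + 6) · 6 · 1/(n+1), which tends to 0 as n → ∞.
The ratio tends to 0 regardless of x, hence R = ∞.

R = ∞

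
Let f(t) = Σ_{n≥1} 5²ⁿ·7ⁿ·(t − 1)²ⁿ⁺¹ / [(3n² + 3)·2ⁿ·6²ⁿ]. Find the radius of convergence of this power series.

R = 6√14/35

The ratio of consecutive coefficients is [(3n² + 3)/(3(n+1)² + 3)] · 25·7/(2·36) → 175/72.
Writing y = (t − 1)², the series in y has radius 72/175, so |t − 1| < √(72/175) and R = 6√14/35.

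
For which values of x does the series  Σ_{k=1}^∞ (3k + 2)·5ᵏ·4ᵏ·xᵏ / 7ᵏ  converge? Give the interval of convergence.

(-7/20, 7/20)

Ratio test: |a_{k+1}/a_k| = [(3(k+1) + 2)/(3k + 2)] · 5·4/7 → 20/7 as k → ∞.
Hence the series converges for |x| < 1/(20/7) = 7/20, so the radius of convergence is 7/20.
When x = 7/20, the k-th term does not approach 0; divergence by the term test.
Check x = -7/20: the terms have absolute value of order k, which does not tend to 0, so the series diverges by the divergence test.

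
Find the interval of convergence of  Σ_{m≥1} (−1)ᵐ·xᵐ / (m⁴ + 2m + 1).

Ratio test: |a_{m+1}/a_m| = (m⁴ + 2m + 1)/((m+1)⁴ + 2(m+1) + 1) → 1 as m → ∞.
So the series converges when |x| < 1 and diverges when |x| > 1; R = 1.
Check x = 1: the series is dominated by a constant times Σ 1/m⁴, which converges (p = 4 > 1).
When x = -1, the terms are on the order of 1/m⁴, so the series converges absolutely by comparison with the p-series (p = 4 > 1).

[-1, 1]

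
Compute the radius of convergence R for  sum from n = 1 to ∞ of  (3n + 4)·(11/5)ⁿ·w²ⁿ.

R = √55/11

Ratio test: |a_{n+1}/a_n| = [(3(n+1) + 4)/(3n + 4)] · 11/5 → 11/5 as n → ∞.
Since the exponent of w increases by 2 each term, convergence requires |w|² < 5/11, hence R = √55/11.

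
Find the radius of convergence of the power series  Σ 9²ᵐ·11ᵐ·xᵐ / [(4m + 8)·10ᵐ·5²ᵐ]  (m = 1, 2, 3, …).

The ratio of consecutive coefficients is [(4m + 8)/(4(m+1) + 8)] · 81·11/(10·25) → 891/250.
Thus R = 1/(891/250) = 250/891.

R = 250/891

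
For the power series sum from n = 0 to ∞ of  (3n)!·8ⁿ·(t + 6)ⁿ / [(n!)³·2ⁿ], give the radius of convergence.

Apply the ratio test: |a_{n+1}| / |a_n| = (3n+1)·(3n+2)·(3n+3)/(n+1)³ · 8/2, which tends to 108 as n → ∞.
The series converges when 108 · |t + 6| < 1, giving R = 1/108.

R = 1/108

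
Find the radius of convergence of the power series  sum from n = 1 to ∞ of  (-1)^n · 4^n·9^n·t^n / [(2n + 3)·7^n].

Apply the ratio test: |a_{n+1}| / |a_n| = [(2n + 3)/(2(n+1) + 3)] · 4·9/7, which tends to 36/7 as n → ∞.
Thus R = 1/(36/7) = 7/36.

R = 7/36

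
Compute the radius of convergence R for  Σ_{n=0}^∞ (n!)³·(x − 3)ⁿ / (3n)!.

By the ratio test, |a_{n+1}/a_n| = (n+1)³/[(3n+1)·(3n+2)·(3n+3)] → 1/27.
The series converges when 1/27 · |x − 3| < 1, giving R = 27.

R = 27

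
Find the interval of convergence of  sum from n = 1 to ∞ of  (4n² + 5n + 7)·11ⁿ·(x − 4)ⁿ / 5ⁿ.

Ratio test: |a_{n+1}/a_n| = [(4(n+1)² + 5(n+1) + 7)/(4n² + 5n + 7)] · 11/5 → 11/5 as n → ∞.
Thus R = 1/(11/5) = 5/11.
Check x = 49/11: the terms have absolute value of order n², which does not tend to 0, so the series diverges by the divergence test.
Endpoint x = 39/11: the n-th term does not approach 0; divergence by the term test.

(39/11, 49/11)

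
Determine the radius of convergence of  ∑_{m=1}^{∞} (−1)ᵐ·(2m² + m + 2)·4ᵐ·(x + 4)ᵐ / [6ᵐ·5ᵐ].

R = 15/2

By the ratio test, |a_{m+1}/a_m| = [(2(m+1)² + (m+1) + 2)/(2m² + m + 2)] · 4/(6·5) → 2/15.
Hence the series converges for |x + 4| < 1/(2/15) = 15/2, so the radius of convergence is 15/2.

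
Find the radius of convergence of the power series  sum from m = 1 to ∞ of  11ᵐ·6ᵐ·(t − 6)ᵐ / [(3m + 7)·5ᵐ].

The ratio of consecutive coefficients is [(3m + 7)/(3(m+1) + 7)] · 11·6/5 → 66/5.
Convergence for |t − 6| · 66/5 < 1, i.e. |t − 6| < 5/66. So R = 5/66.

R = 5/66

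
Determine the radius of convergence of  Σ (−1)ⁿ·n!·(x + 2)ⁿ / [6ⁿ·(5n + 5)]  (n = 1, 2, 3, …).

By the ratio test, |a_{n+1}/a_n| = (n+1) · 1/6 · (5n + 5)/(5(n+1) + 5) → ∞.
Since the ratio → ∞, the series diverges for every x ≠ -2, and R = 0.

R = 0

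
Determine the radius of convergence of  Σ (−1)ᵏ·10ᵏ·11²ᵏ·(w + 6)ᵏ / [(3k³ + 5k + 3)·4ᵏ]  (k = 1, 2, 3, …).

R = 2/605

Apply the ratio test: |a_{k+1}| / |a_k| = [(3k³ + 5k + 3)/(3(k+1)³ + 5(k+1) + 3)] · 10·121/4, which tends to 605/2 as k → ∞.
The series converges when 605/2 · |w + 6| < 1, giving R = 2/605.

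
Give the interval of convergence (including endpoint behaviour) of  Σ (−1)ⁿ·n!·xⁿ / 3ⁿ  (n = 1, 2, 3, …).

By the ratio test, |a_{n+1}/a_n| = (n+1) · 1/3 → ∞.
The ratio grows without bound, so the series diverges whenever x ≠ 0; it converges only at x = 0. R = 0.

{0}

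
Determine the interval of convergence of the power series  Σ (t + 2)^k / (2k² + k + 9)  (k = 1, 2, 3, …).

[-3, -1]

The ratio of consecutive coefficients is (2k² + k + 9)/(2(k+1)² + (k+1) + 9) → 1.
Hence R = 1.
When t = -1, the series is dominated by a constant times Σ 1/k², which converges (p = 2 > 1).
When t = -3, absolute convergence follows by limit comparison with Σ 1/k².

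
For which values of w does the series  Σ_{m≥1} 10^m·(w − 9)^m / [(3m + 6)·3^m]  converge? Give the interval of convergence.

[87/10, 93/10)

By the ratio test, |a_{m+1}/a_m| = [(3m + 6)/(3(m+1) + 6)] · 10/3 → 10/3.
Hence the series converges for |w − 9| < 1/(10/3) = 3/10, so the radius of convergence is 3/10.
Endpoint w = 93/10: comparison with the harmonic series Σ 1/m shows the series diverges.
At w = 87/10: an alternating series whose terms decrease to 0 in absolute value, so it converges by the Leibniz criterion.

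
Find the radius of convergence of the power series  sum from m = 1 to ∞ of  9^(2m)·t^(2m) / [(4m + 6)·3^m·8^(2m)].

R = 8√3/9

Apply the ratio test: |a_{m+1}| / |a_m| = [(4m + 6)/(4(m+1) + 6)] · 81/(3·64), which tends to 27/64 as m → ∞.
Successive powers of t differ by 2, so the series converges when |t|² · 27/64 < 1, i.e. |t| < √(64/27). So R = 8√3/9.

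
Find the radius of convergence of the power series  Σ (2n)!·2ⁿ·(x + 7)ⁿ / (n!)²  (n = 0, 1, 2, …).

Apply the ratio test: |a_{n+1}| / |a_n| = (2n+1)·(2n+2)/(n+1)² · 2, which tends to 8 as n → ∞.
Hence the series converges for |x + 7| < 1/(8) = 1/8, so the radius of convergence is 1/8.

R = 1/8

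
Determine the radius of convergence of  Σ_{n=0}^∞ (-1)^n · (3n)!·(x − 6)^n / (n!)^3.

Ratio test: |a_{n+1}/a_n| = (3n+1)·(3n+2)·(3n+3)/(n+1)³ → 27 as n → ∞.
Thus R = 1/(27) = 1/27.

R = 1/27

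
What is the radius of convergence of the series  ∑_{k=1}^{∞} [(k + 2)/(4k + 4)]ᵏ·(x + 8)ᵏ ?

Applying the root test, |a_k|^(1/k) = (k + 2)/(4k + 4) → 1/4.
The series converges when 1/4 · |x + 8| < 1, giving R = 4.

R = 4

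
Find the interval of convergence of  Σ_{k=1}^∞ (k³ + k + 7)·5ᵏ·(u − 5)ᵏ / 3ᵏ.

(22/5, 28/5)

Apply the ratio test: |a_{k+1}| / |a_k| = [((k+1)³ + (k+1) + 7)/(k³ + k + 7)] · 5/3, which tends to 5/3 as k → ∞.
The series converges when 5/3 · |u − 5| < 1, giving R = 3/5.
Check u = 28/5: the k-th term does not approach 0; divergence by the term test.
At u = 22/5: the terms do not tend to 0, so the series diverges.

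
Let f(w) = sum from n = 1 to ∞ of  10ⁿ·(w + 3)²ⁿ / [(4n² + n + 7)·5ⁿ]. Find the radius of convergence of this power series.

R = √2/2

Ratio test: |a_{n+1}/a_n| = [(4n² + n + 7)/(4(n+1)² + (n+1) + 7)] · 10/5 → 2 as n → ∞.
Since the exponent of (w + 3) increases by 2 each term, convergence requires |w + 3|² < 1/2, hence R = √2/2.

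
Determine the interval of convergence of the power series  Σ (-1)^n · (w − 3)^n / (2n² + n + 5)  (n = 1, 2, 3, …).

[2, 4]

The ratio of consecutive coefficients is (2n² + n + 5)/(2(n+1)² + (n+1) + 5) → 1.
Convergence for |w − 3| < 1, so R = 1.
Check w = 4: the series is dominated by a constant times Σ 1/n², which converges (p = 2 > 1).
When w = 2, the series is dominated by a constant times Σ 1/n², which converges (p = 2 > 1).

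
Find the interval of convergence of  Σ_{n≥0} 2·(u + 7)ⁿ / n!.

(−∞, ∞)

Ratio test: |a_{n+1}/a_n| = 2/2 · 1/(n+1) → 0 as n → ∞.
Since the limit is 0 < 1 for every u, the series converges on all of ℝ and R = ∞.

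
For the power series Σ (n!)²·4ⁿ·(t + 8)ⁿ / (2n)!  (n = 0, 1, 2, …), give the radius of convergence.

By the ratio test, |a_{n+1}/a_n| = (n+1)²/[(2n+1)·(2n+2)] · 4 → 1.
Hence R = 1.

R = 1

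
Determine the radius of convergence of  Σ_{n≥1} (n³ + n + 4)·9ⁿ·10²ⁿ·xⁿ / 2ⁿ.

R = 1/450

By the ratio test, |a_{n+1}/a_n| = [((n+1)³ + (n+1) + 4)/(n³ + n + 4)] · 9·100/2 → 450.
The series converges when 450 · |x| < 1, giving R = 1/450.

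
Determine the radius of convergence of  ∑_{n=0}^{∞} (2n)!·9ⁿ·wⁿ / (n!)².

Apply the ratio test: |a_{n+1}| / |a_n| = (2n+1)·(2n+2)/(n+1)² · 9, which tends to 36 as n → ∞.
Thus R = 1/(36) = 1/36.

R = 1/36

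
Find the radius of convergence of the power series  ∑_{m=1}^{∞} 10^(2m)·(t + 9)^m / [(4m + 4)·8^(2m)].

R = 16/25

Apply the ratio test: |a_{m+1}| / |a_m| = [(4m + 4)/(4(m+1) + 4)] · 100/64, which tends to 25/16 as m → ∞.
The series converges when 25/16 · |t + 9| < 1, giving R = 16/25.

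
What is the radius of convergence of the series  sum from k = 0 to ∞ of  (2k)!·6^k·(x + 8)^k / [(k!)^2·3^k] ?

The ratio of consecutive coefficients is (2k+1)·(2k+2)/(k+1)² · 6/3 → 8.
Thus R = 1/(8) = 1/8.

R = 1/8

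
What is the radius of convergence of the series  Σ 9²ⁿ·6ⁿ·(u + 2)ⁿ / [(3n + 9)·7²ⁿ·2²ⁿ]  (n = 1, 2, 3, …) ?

R = 98/243

By the ratio test, |a_{n+1}/a_n| = [(3n + 9)/(3(n+1) + 9)] · 81·6/(49·4) → 243/98.
Thus R = 1/(243/98) = 98/243.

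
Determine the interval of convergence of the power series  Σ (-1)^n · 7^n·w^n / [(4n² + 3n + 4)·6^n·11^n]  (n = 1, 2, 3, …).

Ratio test: |a_{n+1}/a_n| = [(4n² + 3n + 4)/(4(n+1)² + 3(n+1) + 4)] · 7/(6·11) → 7/66 as n → ∞.
Thus R = 1/(7/66) = 66/7.
Endpoint w = 66/7: absolute convergence follows by limit comparison with Σ 1/n².
When w = -66/7, absolute convergence follows by limit comparison with Σ 1/n².

[-66/7, 66/7]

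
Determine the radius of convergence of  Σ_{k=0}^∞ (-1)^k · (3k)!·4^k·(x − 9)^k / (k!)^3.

By the ratio test, |a_{k+1}/a_k| = (3k+1)·(3k+2)·(3k+3)/(k+1)³ · 4 → 108.
The series converges when 108 · |x − 9| < 1, giving R = 1/108.

R = 1/108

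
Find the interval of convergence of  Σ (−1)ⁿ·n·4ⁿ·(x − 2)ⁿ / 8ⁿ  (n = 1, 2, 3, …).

The ratio of consecutive coefficients is [(n+1)/n] · 4/8 → 1/2.
Hence the series converges for |x − 2| < 1/(1/2) = 2, so the radius of convergence is 2.
Check x = 4: the terms have absolute value of order n, which does not tend to 0, so the series diverges by the divergence test.
Endpoint x = 0: the n-th term does not approach 0; divergence by the term test.

(0, 4)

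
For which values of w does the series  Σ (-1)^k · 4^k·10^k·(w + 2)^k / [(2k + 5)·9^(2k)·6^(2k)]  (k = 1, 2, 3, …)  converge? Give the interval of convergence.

The ratio of consecutive coefficients is [(2k + 5)/(2(k+1) + 5)] · 4·10/(81·36) → 10/729.
Hence the series converges for |w + 2| < 1/(10/729) = 729/10, so the radius of convergence is 729/10.
When w = 709/10, convergence follows from the alternating series test (terms decrease monotonically to 0).
At w = -749/10: the terms are asymptotic to a nonzero constant times 1/k, so the series diverges by limit comparison with Σ 1/k.

(-749/10, 709/10]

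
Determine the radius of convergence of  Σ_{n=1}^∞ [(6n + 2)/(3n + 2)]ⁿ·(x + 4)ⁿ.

By the Cauchy root test, |a_n|^(1/n) = (6n + 2)/(3n + 2) → 2.
Convergence for |x + 4| · 2 < 1, i.e. |x + 4| < 1/2. So R = 1/2.

R = 1/2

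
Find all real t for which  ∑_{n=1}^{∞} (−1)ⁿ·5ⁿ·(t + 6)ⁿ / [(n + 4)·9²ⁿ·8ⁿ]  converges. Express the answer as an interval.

By the ratio test, |a_{n+1}/a_n| = [(n + 4)/((n+1) + 4)] · 5/(81·8) → 5/648.
Hence the series converges for |t + 6| < 1/(5/648) = 648/5, so the radius of convergence is 648/5.
Endpoint t = 618/5: convergence follows from the alternating series test (terms decrease monotonically to 0).
At t = -678/5: the terms are asymptotic to a nonzero constant times 1/n, so the series diverges by limit comparison with Σ 1/n.

(-678/5, 618/5]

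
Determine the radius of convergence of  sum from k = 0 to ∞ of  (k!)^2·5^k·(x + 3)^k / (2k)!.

R = 4/5

The ratio of consecutive coefficients is (k+1)²/[(2k+1)·(2k+2)] · 5 → 5/4.
Convergence for |x + 3| · 5/4 < 1, i.e. |x + 3| < 4/5. So R = 4/5.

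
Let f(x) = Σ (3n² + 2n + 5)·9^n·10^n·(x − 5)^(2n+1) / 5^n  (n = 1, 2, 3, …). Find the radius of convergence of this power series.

R = √2/6

The ratio of consecutive coefficients is [(3(n+1)² + 2(n+1) + 5)/(3n² + 2n + 5)] · 9·10/5 → 18.
Writing y = (x − 5)², the series in y has radius 1/18, so |x − 5| < √(1/18) and R = √2/6.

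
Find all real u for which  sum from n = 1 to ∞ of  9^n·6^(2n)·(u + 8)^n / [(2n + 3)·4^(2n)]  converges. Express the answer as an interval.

Ratio test: |a_{n+1}/a_n| = [(2n + 3)/(2(n+1) + 3)] · 9·36/16 → 81/4 as n → ∞.
Thus R = 1/(81/4) = 4/81.
Check u = -644/81: the terms behave like c/n; limit comparison with the harmonic series gives divergence.
Check u = -652/81: the terms alternate in sign and decrease monotonically to 0 in absolute value (size ~ c/n), so the alternating series test gives convergence.

[-652/81, -644/81)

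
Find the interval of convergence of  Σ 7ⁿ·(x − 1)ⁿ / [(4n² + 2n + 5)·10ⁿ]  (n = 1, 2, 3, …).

Ratio test: |a_{n+1}/a_n| = [(4n² + 2n + 5)/(4(n+1)² + 2(n+1) + 5)] · 7/10 → 7/10 as n → ∞.
Thus R = 1/(7/10) = 10/7.
At x = 17/7: the series is dominated by a constant times Σ 1/n², which converges (p = 2 > 1).
Endpoint x = -3/7: the terms are on the order of 1/n², so the series converges absolutely by comparison with the p-series (p = 2 > 1).

[-3/7, 17/7]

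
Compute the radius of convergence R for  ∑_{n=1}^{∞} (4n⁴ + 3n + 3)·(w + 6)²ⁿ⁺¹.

By the ratio test, |a_{n+1}/a_n| = (4(n+1)⁴ + 3(n+1) + 3)/(4n⁴ + 3n + 3) → 1.
Writing y = (w + 6)², the series in y has radius 1, so |w + 6| < √(1) = 1 and R = 1.

R = 1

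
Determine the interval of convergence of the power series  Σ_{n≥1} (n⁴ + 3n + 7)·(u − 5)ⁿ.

(4, 6)

Apply the ratio test: |a_{n+1}| / |a_n| = ((n+1)⁴ + 3(n+1) + 7)/(n⁴ + 3n + 7), which tends to 1 as n → ∞.
So the series converges when |u − 5| < 1 and diverges when |u − 5| > 1; R = 1.
At u = 6: the terms do not tend to 0, so the series diverges.
Endpoint u = 4: the terms do not tend to 0, so the series diverges.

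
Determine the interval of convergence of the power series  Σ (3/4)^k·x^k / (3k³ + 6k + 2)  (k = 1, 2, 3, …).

Ratio test: |a_{k+1}/a_k| = [(3k³ + 6k + 2)/(3(k+1)³ + 6(k+1) + 2)] · 3/4 → 3/4 as k → ∞.
The series converges when 3/4 · |x| < 1, giving R = 4/3.
Endpoint x = 4/3: absolute convergence follows by limit comparison with Σ 1/k³.
Check x = -4/3: the series is dominated by a constant times Σ 1/k³, which converges (p = 3 > 1).

[-4/3, 4/3]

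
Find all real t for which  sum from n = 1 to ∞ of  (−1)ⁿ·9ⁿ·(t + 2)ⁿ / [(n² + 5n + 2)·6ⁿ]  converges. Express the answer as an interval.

[-8/3, -4/3]

Apply the ratio test: |a_{n+1}| / |a_n| = [(n² + 5n + 2)/((n+1)² + 5(n+1) + 2)] · 9/6, which tends to 3/2 as n → ∞.
Thus R = 1/(3/2) = 2/3.
When t = -4/3, the series is dominated by a constant times Σ 1/n², which converges (p = 2 > 1).
When t = -8/3, the series is dominated by a constant times Σ 1/n², which converges (p = 2 > 1).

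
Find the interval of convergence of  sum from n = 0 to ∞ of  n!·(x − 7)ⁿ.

{7}

By the ratio test, |a_{n+1}/a_n| = (n+1) → ∞.
The terms grow without bound for any (x − 7) ≠ 0, so R = 0 (convergence only at x = 7).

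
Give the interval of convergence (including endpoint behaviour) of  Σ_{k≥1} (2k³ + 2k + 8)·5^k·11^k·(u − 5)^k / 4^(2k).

(259/55, 291/55)

By the ratio test, |a_{k+1}/a_k| = [(2(k+1)³ + 2(k+1) + 8)/(2k³ + 2k + 8)] · 5·11/16 → 55/16.
Hence the series converges for |u − 5| < 1/(55/16) = 16/55, so the radius of convergence is 16/55.
Endpoint u = 291/55: the terms do not tend to 0, so the series diverges.
Check u = 259/55: the k-th term does not approach 0; divergence by the term test.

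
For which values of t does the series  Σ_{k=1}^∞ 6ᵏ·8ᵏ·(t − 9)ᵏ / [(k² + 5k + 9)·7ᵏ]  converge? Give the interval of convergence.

[425/48, 439/48]

The ratio of consecutive coefficients is [(k² + 5k + 9)/((k+1)² + 5(k+1) + 9)] · 6·8/7 → 48/7.
Convergence for |t − 9| · 48/7 < 1, i.e. |t − 9| < 7/48. So R = 7/48.
When t = 439/48, the series is dominated by a constant times Σ 1/k², which converges (p = 2 > 1).
Check t = 425/48: the terms are on the order of 1/k², so the series converges absolutely by comparison with the p-series (p = 2 > 1).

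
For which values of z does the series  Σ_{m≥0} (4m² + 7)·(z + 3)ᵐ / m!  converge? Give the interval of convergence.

(−∞, ∞)

Ratio test: |a_{m+1}/a_m| = (4(m+1)² + 7)/(4m² + 7) · 1/(m+1) → 0 as m → ∞.
Since the limit is 0 < 1 for every z, the series converges on all of ℝ and R = ∞.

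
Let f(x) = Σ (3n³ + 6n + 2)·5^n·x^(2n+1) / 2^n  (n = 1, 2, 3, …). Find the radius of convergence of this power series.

By the ratio test, |a_{n+1}/a_n| = [(3(n+1)³ + 6(n+1) + 2)/(3n³ + 6n + 2)] · 5/2 → 5/2.
Since the exponent of x increases by 2 each term, convergence requires |x|² < 2/5, hence R = √10/5.

R = √10/5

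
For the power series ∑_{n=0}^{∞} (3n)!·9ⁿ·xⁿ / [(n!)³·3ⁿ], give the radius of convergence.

Ratio test: |a_{n+1}/a_n| = (3n+1)·(3n+2)·(3n+3)/(n+1)³ · 9/3 → 81 as n → ∞.
Convergence for |x| · 81 < 1, i.e. |x| < 1/81. So R = 1/81.

R = 1/81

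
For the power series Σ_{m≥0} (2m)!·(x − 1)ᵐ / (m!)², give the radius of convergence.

R = 1/4

Ratio test: |a_{m+1}/a_m| = (2m+1)·(2m+2)/(m+1)² → 4 as m → ∞.
Thus R = 1/(4) = 1/4.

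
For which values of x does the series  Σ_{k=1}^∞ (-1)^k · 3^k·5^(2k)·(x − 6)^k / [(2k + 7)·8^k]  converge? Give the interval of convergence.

By the ratio test, |a_{k+1}/a_k| = [(2k + 7)/(2(k+1) + 7)] · 3·25/8 → 75/8.
Convergence for |x − 6| · 75/8 < 1, i.e. |x − 6| < 8/75. So R = 8/75.
Endpoint x = 458/75: an alternating series whose terms decrease to 0 in absolute value, so it converges by the Leibniz criterion.
Check x = 442/75: comparison with the harmonic series Σ 1/k shows the series diverges.

(442/75, 458/75]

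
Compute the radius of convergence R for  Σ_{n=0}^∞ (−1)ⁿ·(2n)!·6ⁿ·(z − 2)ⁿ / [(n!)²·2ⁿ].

Apply the ratio test: |a_{n+1}| / |a_n| = (2n+1)·(2n+2)/(n+1)² · 6/2, which tends to 12 as n → ∞.
Convergence for |z − 2| · 12 < 1, i.e. |z − 2| < 1/12. So R = 1/12.

R = 1/12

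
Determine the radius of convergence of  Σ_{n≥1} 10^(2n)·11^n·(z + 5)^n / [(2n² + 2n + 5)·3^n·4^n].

R = 3/275

Apply the ratio test: |a_{n+1}| / |a_n| = [(2n² + 2n + 5)/(2(n+1)² + 2(n+1) + 5)] · 100·11/(3·4), which tends to 275/3 as n → ∞.
Thus R = 1/(275/3) = 3/275.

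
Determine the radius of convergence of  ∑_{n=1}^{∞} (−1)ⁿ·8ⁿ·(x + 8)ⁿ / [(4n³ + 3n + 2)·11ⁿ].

R = 11/8

Ratio test: |a_{n+1}/a_n| = [(4n³ + 3n + 2)/(4(n+1)³ + 3(n+1) + 2)] · 8/11 → 8/11 as n → ∞.
The series converges when 8/11 · |x + 8| < 1, giving R = 11/8.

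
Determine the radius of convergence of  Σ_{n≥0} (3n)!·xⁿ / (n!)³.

R = 1/27

Apply the ratio test: |a_{n+1}| / |a_n| = (3n+1)·(3n+2)·(3n+3)/(n+1)³, which tends to 27 as n → ∞.
Convergence for |x| · 27 < 1, i.e. |x| < 1/27. So R = 1/27.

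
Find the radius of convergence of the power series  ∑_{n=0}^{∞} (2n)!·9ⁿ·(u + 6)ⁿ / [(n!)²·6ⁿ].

By the ratio test, |a_{n+1}/a_n| = (2n+1)·(2n+2)/(n+1)² · 9/6 → 6.
The series converges when 6 · |u + 6| < 1, giving R = 1/6.

R = 1/6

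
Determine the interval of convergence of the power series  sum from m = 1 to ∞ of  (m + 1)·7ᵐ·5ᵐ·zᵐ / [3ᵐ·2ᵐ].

By the ratio test, |a_{m+1}/a_m| = [((m+1) + 1)/(m + 1)] · 7·5/(3·2) → 35/6.
The series converges when 35/6 · |z| < 1, giving R = 6/35.
At z = 6/35: the m-th term does not approach 0; divergence by the term test.
Check z = -6/35: the m-th term does not approach 0; divergence by the term test.

(-6/35, 6/35)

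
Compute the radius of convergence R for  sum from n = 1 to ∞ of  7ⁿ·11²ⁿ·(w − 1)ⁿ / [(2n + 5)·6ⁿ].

By the ratio test, |a_{n+1}/a_n| = [(2n + 5)/(2(n+1) + 5)] · 7·121/6 → 847/6.
Hence the series converges for |w − 1| < 1/(847/6) = 6/847, so the radius of convergence is 6/847.

R = 6/847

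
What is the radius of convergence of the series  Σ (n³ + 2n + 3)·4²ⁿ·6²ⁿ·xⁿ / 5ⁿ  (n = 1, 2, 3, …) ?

The ratio of consecutive coefficients is [((n+1)³ + 2(n+1) + 3)/(n³ + 2n + 3)] · 16·36/5 → 576/5.
Hence the series converges for |x| < 1/(576/5) = 5/576, so the radius of convergence is 5/576.

R = 5/576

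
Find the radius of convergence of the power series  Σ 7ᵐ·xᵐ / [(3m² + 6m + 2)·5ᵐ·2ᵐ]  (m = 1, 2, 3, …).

R = 10/7

Ratio test: |a_{m+1}/a_m| = [(3m² + 6m + 2)/(3(m+1)² + 6(m+1) + 2)] · 7/(5·2) → 7/10 as m → ∞.
Convergence for |x| · 7/10 < 1, i.e. |x| < 10/7. So R = 10/7.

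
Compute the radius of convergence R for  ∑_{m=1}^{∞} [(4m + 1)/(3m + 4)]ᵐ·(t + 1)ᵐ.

By the Cauchy root test, |a_m|^(1/m) = (4m + 1)/(3m + 4) → 4/3.
Thus R = 1/(4/3) = 3/4.

R = 3/4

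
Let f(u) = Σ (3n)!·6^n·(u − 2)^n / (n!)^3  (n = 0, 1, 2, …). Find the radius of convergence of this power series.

R = 1/162

Ratio test: |a_{n+1}/a_n| = (3n+1)·(3n+2)·(3n+3)/(n+1)³ · 6 → 162 as n → ∞.
Hence the series converges for |u − 2| < 1/(162) = 1/162, so the radius of convergence is 1/162.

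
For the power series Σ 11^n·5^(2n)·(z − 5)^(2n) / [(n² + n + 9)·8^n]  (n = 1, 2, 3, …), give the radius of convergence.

R = 2√22/55

Apply the ratio test: |a_{n+1}| / |a_n| = [(n² + n + 9)/((n+1)² + (n+1) + 9)] · 11·25/8, which tends to 275/8 as n → ∞.
Since the exponent of (z − 5) increases by 2 each term, convergence requires |z − 5|² < 8/275, hence R = 2√22/55.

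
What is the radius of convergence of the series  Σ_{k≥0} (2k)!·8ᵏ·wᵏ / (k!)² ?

R = 1/32

Ratio test: |a_{k+1}/a_k| = (2k+1)·(2k+2)/(k+1)² · 8 → 32 as k → ∞.
Convergence for |w| · 32 < 1, i.e. |w| < 1/32. So R = 1/32.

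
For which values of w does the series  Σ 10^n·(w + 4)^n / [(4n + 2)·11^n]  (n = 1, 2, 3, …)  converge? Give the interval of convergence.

[-51/10, -29/10)

The ratio of consecutive coefficients is [(4n + 2)/(4(n+1) + 2)] · 10/11 → 10/11.
The series converges when 10/11 · |w + 4| < 1, giving R = 11/10.
Check w = -29/10: the terms are asymptotic to a nonzero constant times 1/n, so the series diverges by limit comparison with Σ 1/n.
When w = -51/10, an alternating series whose terms decrease to 0 in absolute value, so it converges by the Leibniz criterion.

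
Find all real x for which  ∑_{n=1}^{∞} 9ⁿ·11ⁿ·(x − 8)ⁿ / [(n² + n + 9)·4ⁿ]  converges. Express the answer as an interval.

[788/99, 796/99]

Ratio test: |a_{n+1}/a_n| = [(n² + n + 9)/((n+1)² + (n+1) + 9)] · 9·11/4 → 99/4 as n → ∞.
The series converges when 99/4 · |x − 8| < 1, giving R = 4/99.
Check x = 796/99: absolute convergence follows by limit comparison with Σ 1/n².
Endpoint x = 788/99: absolute convergence follows by limit comparison with Σ 1/n².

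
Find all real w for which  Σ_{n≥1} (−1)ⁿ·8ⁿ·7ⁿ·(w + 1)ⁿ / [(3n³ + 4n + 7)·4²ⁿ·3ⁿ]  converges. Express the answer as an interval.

The ratio of consecutive coefficients is [(3n³ + 4n + 7)/(3(n+1)³ + 4(n+1) + 7)] · 8·7/(16·3) → 7/6.
The series converges when 7/6 · |w + 1| < 1, giving R = 6/7.
Endpoint w = -1/7: the terms are on the order of 1/n³, so the series converges absolutely by comparison with the p-series (p = 3 > 1).
At w = -13/7: the series is dominated by a constant times Σ 1/n³, which converges (p = 3 > 1).

[-13/7, -1/7]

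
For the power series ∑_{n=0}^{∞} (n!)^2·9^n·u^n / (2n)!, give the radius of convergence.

By the ratio test, |a_{n+1}/a_n| = (n+1)²/[(2n+1)·(2n+2)] · 9 → 9/4.
Hence the series converges for |u| < 1/(9/4) = 4/9, so the radius of convergence is 4/9.

R = 4/9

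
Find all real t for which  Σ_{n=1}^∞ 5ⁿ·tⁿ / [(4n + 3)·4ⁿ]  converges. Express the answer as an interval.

[-4/5, 4/5)

By the ratio test, |a_{n+1}/a_n| = [(4n + 3)/(4(n+1) + 3)] · 5/4 → 5/4.
Hence the series converges for |t| < 1/(5/4) = 4/5, so the radius of convergence is 4/5.
At t = 4/5: comparison with the harmonic series Σ 1/n shows the series diverges.
Endpoint t = -4/5: the terms alternate in sign and decrease monotonically to 0 in absolute value (size ~ c/n), so the alternating series test gives convergence.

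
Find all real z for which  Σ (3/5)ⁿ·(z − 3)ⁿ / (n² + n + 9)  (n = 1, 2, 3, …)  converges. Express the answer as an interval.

[4/3, 14/3]

Ratio test: |a_{n+1}/a_n| = [(n² + n + 9)/((n+1)² + (n+1) + 9)] · 3/5 → 3/5 as n → ∞.
The series converges when 3/5 · |z − 3| < 1, giving R = 5/3.
Endpoint z = 14/3: the series is dominated by a constant times Σ 1/n², which converges (p = 2 > 1).
Endpoint z = 4/3: the series is dominated by a constant times Σ 1/n², which converges (p = 2 > 1).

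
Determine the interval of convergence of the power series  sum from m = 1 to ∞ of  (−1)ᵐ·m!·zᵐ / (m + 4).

{0}

The ratio of consecutive coefficients is (m+1) · (m + 4)/((m+1) + 4) → ∞.
Since the ratio → ∞, the series diverges for every z ≠ 0, and R = 0.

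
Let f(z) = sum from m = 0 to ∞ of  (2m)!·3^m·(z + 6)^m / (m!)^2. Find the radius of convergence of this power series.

By the ratio test, |a_{m+1}/a_m| = (2m+1)·(2m+2)/(m+1)² · 3 → 12.
The series converges when 12 · |z + 6| < 1, giving R = 1/12.

R = 1/12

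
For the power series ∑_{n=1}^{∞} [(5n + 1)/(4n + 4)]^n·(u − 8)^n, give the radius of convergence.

Root test: |a_n|^(1/n) = (5n + 1)/(4n + 4) → 5/4.
Convergence for |u − 8| · 5/4 < 1, i.e. |u − 8| < 4/5. So R = 4/5.

R = 4/5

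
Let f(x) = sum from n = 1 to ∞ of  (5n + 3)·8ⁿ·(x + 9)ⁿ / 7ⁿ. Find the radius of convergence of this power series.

Ratio test: |a_{n+1}/a_n| = [(5(n+1) + 3)/(5n + 3)] · 8/7 → 8/7 as n → ∞.
The series converges when 8/7 · |x + 9| < 1, giving R = 7/8.

R = 7/8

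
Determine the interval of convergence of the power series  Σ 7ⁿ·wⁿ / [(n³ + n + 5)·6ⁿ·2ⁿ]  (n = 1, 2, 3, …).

The ratio of consecutive coefficients is [(n³ + n + 5)/((n+1)³ + (n+1) + 5)] · 7/(6·2) → 7/12.
Convergence for |w| · 7/12 < 1, i.e. |w| < 12/7. So R = 12/7.
Check w = 12/7: absolute convergence follows by limit comparison with Σ 1/n³.
Endpoint w = -12/7: the series is dominated by a constant times Σ 1/n³, which converges (p = 3 > 1).

[-12/7, 12/7]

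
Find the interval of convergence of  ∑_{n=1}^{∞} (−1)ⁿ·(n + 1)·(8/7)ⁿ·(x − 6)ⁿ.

The ratio of consecutive coefficients is [((n+1) + 1)/(n + 1)] · 8/7 → 8/7.
Thus R = 1/(8/7) = 7/8.
When x = 55/8, the terms do not tend to 0, so the series diverges.
At x = 41/8: the terms do not tend to 0, so the series diverges.

(41/8, 55/8)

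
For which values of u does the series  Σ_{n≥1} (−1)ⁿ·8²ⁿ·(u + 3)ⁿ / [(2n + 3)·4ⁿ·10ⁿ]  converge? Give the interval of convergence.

(-29/8, -19/8]

By the ratio test, |a_{n+1}/a_n| = [(2n + 3)/(2(n+1) + 3)] · 64/(4·10) → 8/5.
Thus R = 1/(8/5) = 5/8.
When u = -19/8, the terms alternate in sign and decrease monotonically to 0 in absolute value (size ~ c/n), so the alternating series test gives convergence.
Check u = -29/8: the terms behave like c/n; limit comparison with the harmonic series gives divergence.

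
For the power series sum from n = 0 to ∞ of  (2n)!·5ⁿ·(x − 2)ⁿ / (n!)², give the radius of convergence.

The ratio of consecutive coefficients is (2n+1)·(2n+2)/(n+1)² · 5 → 20.
The series converges when 20 · |x − 2| < 1, giving R = 1/20.

R = 1/20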